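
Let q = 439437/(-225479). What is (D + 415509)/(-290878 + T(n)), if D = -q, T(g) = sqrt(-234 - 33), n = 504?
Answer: -27252066977991744/19077780704316329 - 93688993248*I*sqrt(267)/19077780704316329 ≈ -1.4285 - 8.0245e-5*I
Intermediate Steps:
q = -439437/225479 (q = 439437*(-1/225479) = -439437/225479 ≈ -1.9489)
T(g) = I*sqrt(267) (T(g) = sqrt(-267) = I*sqrt(267))
D = 439437/225479 (D = -1*(-439437/225479) = 439437/225479 ≈ 1.9489)
(D + 415509)/(-290878 + T(n)) = (439437/225479 + 415509)/(-290878 + I*sqrt(267)) = 93688993248/(225479*(-290878 + I*sqrt(267)))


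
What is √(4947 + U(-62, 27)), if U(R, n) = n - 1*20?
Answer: √4954 ≈ 70.385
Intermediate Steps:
U(R, n) = -20 + n (U(R, n) = n - 20 = -20 + n)
√(4947 + U(-62, 27)) = √(4947 + (-20 + 27)) = √(4947 + 7) = √4954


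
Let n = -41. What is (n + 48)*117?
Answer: 819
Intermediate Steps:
(n + 48)*117 = (-41 + 48)*117 = 7*117 = 819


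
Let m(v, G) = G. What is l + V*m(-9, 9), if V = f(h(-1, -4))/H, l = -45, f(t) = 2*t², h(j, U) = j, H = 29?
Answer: -1287/29 ≈ -44.379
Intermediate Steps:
V = 2/29 (V = (2*(-1)²)/29 = (2*1)*(1/29) = 2*(1/29) = 2/29 ≈ 0.068966)
l + V*m(-9, 9) = -45 + (2/29)*9 = -45 + 18/29 = -1287/29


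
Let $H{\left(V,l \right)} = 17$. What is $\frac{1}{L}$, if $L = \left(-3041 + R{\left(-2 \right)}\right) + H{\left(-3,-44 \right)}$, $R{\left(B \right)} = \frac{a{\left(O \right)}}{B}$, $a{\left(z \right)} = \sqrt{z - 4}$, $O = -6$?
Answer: $- \frac{6048}{18289157} + \frac{i \sqrt{10}}{18289157} \approx -0.00033069 + 1.729 \cdot 10^{-7} i$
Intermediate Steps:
$a{\left(z \right)} = \sqrt{-4 + z}$
$R{\left(B \right)} = \frac{i \sqrt{10}}{B}$ ($R{\left(B \right)} = \frac{\sqrt{-4 - 6}}{B} = \frac{\sqrt{-10}}{B} = \frac{i \sqrt{10}}{B}$)
$L = -3024 - \frac{i \sqrt{10}}{2}$ ($L = \left(-3041 + \frac{i \sqrt{10}}{-2}\right) + 17 = \left(-3041 + i \sqrt{10} \left(- \frac{1}{2}\right)\right) + 17 = \left(-3041 - \frac{i \sqrt{10}}{2}\right) + 17 = -3024 - \frac{i \sqrt{10}}{2} \approx -3024.0 - 1.5811 i$)
$\frac{1}{L} = \frac{1}{-3024 - \frac{i \sqrt{10}}{2}}$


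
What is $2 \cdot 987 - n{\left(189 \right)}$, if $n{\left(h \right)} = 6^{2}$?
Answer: $1938$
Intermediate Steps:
$n{\left(h \right)} = 36$
$2 \cdot 987 - n{\left(189 \right)} = 2 \cdot 987 - 36 = 1974 - 36 = 1938$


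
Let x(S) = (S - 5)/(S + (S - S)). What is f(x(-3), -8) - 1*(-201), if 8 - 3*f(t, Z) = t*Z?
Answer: 1897/9 ≈ 210.78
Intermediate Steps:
x(S) = (-5 + S)/S (x(S) = (-5 + S)/(S + 0) = (-5 + S)/S)
f(t, Z) = 8/3 - Z*t/3 (f(t, Z) = 8/3 - t*Z/3 = 8/3 - Z*t/3)
f(x(-3), -8) - 1*(-201) = (8/3 - ⅓*(-8)*(-5 - 3)/(-3)) - 1*(-201) = (8/3 - ⅓*(-8)*(-⅓*(-8))) + 201 = (8/3 - ⅓*(-8)*8/3) + 201 = (8/3 + 64/9) + 201 = 88/9 + 201 = 1897/9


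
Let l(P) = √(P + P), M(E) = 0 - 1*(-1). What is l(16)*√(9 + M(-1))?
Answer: 8*√5 ≈ 17.889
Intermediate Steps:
M(E) = 1 (M(E) = 0 + 1 = 1)
l(P) = √2*√P (l(P) = √(2*P) = √2*√P)
l(16)*√(9 + M(-1)) = (√2*√16)*√(9 + 1) = (√2*4)*√10 = (4*√2)*√10 = 8*√5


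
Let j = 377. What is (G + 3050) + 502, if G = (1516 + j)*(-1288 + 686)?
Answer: -1136034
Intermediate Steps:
G = -1139586 (G = (1516 + 377)*(-1288 + 686) = 1893*(-602) = -1139586)
(G + 3050) + 502 = (-1139586 + 3050) + 502 = -1136536 + 502 = -1136034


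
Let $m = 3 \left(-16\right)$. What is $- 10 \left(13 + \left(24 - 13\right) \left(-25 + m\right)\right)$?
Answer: $7900$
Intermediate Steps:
$m = -48$
$- 10 \left(13 + \left(24 - 13\right) \left(-25 + m\right)\right) = - 10 \left(13 + \left(24 - 13\right) \left(-25 - 48\right)\right) = - 10 \left(13 + 11 \left(-73\right)\right) = - 10 \left(13 - 803\right) = \left(-10\right) \left(-790\right) = 7900$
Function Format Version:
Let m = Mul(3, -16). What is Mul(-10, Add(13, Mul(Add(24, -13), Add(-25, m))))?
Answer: 7900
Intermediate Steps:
m = -48
Mul(-10, Add(13, Mul(Add(24, -13), Add(-25, m)))) = Mul(-10, Add(13, Mul(Add(24, -13), Add(-25, -48)))) = Mul(-10, Add(13, Mul(11, -73))) = Mul(-10, Add(13, -803)) = Mul(-10, -790) = 7900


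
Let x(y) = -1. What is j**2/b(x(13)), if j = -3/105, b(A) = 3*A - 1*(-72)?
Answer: 1/84525 ≈ 1.1831e-5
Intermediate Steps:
b(A) = 72 + 3*A (b(A) = 3*A + 72 = 72 + 3*A)
j = -1/35 (j = -3*1/105 = -1/35 ≈ -0.028571)
j**2/b(x(13)) = (-1/35)**2/(72 + 3*(-1)) = 1/(1225*(72 - 3)) = (1/1225)/69 = (1/1225)*(1/69) = 1/84525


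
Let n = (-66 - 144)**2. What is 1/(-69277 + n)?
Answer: -1/25177 ≈ -3.9719e-5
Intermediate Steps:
n = 44100 (n = (-210)**2 = 44100)
1/(-69277 + n) = 1/(-69277 + 44100) = 1/(-25177) = -1/25177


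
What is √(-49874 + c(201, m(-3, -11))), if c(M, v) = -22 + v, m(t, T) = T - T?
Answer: 18*I*√154 ≈ 223.37*I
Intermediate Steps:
m(t, T) = 0
√(-49874 + c(201, m(-3, -11))) = √(-49874 + (-22 + 0)) = √(-49874 - 22) = √(-49896) = 18*I*√154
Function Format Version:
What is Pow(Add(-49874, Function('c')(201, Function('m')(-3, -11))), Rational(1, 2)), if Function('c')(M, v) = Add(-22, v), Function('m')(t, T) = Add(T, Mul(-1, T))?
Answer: Mul(18, I, Pow(154, Rational(1, 2))) ≈ Mul(223.37, I)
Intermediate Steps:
Function('m')(t, T) = 0
Pow(Add(-49874, Function('c')(201, Function('m')(-3, -11))), Rational(1, 2)) = Pow(Add(-49874, Add(-22, 0)), Rational(1, 2)) = Pow(Add(-49874, -22), Rational(1, 2)) = Pow(-49896, Rational(1, 2)) = Mul(18, I, Pow(154, Rational(1, 2)))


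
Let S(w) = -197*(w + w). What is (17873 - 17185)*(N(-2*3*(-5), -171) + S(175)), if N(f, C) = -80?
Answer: -47492640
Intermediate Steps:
S(w) = -394*w
(17873 - 17185)*(N(-2*3*(-5), -171) + S(175)) = (17873 - 17185)*(-80 - 394*175) = 688*(-80 - 68950) = 688*(-69030) = -47492640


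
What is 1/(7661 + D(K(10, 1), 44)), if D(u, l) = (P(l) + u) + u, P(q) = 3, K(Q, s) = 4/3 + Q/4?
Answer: 3/23015 ≈ 0.00013035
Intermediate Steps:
K(Q, s) = 4/3 + Q/4 (K(Q, s) = 4*(⅓) + Q*(¼) = 4/3 + Q/4)
D(u, l) = 3 + 2*u (D(u, l) = (3 + u) + u = 3 + 2*u)
1/(7661 + D(K(10, 1), 44)) = 1/(7661 + (3 + 2*(4/3 + (¼)*10))) = 1/(7661 + (3 + 2*(4/3 + 5/2))) = 1/(7661 + (3 + 2*(23/6))) = 1/(7661 + (3 + 23/3)) = 1/(7661 + 32/3) = 1/(23015/3) = 3/23015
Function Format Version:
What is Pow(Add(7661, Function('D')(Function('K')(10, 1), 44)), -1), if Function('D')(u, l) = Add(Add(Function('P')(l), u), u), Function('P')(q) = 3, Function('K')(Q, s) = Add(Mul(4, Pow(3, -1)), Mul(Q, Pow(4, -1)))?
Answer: Rational(3, 23015) ≈ 0.00013035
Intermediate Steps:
Function('K')(Q, s) = Add(Rational(4, 3), Mul(Rational(1, 4), Q)) (Function('K')(Q, s) = Add(Mul(4, Rational(1, 3)), Mul(Q, Rational(1, 4))) = Add(Rational(4, 3), Mul(Rational(1, 4), Q)))
Function('D')(u, l) = Add(3, Mul(2, u)) (Function('D')(u, l) = Add(Add(3, u), u) = Add(3, Mul(2, u)))
Pow(Add(7661, Function('D')(Function('K')(10, 1), 44)), -1) = Pow(Add(7661, Add(3, Mul(2, Add(Rational(4, 3), Mul(Rational(1, 4), 10))))), -1) = Pow(Add(7661, Add(3, Mul(2, Add(Rational(4, 3), Rational(5, 2))))), -1) = Pow(Add(7661, Add(3, Mul(2, Rational(23, 6)))), -1) = Pow(Add(7661, Add(3, Rational(23, 3))), -1) = Pow(Add(7661, Rational(32, 3)), -1) = Pow(Rational(23015, 3), -1) = Rational(3, 23015)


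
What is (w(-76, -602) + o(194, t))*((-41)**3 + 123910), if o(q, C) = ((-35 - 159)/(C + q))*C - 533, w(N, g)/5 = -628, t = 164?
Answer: -37028217875/179 ≈ -2.0686e+8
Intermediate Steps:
w(N, g) = -3140 (w(N, g) = 5*(-628) = -3140)
o(q, C) = -533 - 194*C/(C + q) (o(q, C) = (-194/(C + q))*C - 533 = -194*C/(C + q) - 533 = -533 - 194*C/(C + q))
(w(-76, -602) + o(194, t))*((-41)**3 + 123910) = (-3140 + (-727*164 - 533*194)/(164 + 194))*((-41)**3 + 123910) = (-3140 + (-119228 - 103402)/358)*(-68921 + 123910) = (-3140 + (1/358)*(-222630))*54989 = (-3140 - 111315/179)*54989 = -673375/179*54989 = -37028217875/179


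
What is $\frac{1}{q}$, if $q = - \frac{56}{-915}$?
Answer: $\frac{915}{56} \approx 16.339$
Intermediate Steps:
$q = \frac{56}{915}$ ($q = \left(-56\right) \left(- \frac{1}{915}\right) = \frac{56}{915} \approx 0.061202$)
$\frac{1}{q} = \frac{1}{\frac{56}{915}} = \frac{915}{56}$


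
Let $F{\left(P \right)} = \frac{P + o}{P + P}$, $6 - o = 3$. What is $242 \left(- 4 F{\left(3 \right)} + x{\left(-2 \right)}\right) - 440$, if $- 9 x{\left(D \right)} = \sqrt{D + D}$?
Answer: $-1408 - \frac{484 i}{9} \approx -1408.0 - 53.778 i$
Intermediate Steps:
$o = 3$ ($o = 6 - 3 = 3$)
$F{\left(P \right)} = \frac{3 + P}{2 P}$ ($F{\left(P \right)} = \frac{P + 3}{P + P} = \frac{3 + P}{2 P}$)
$x{\left(D \right)} = - \frac{\sqrt{2} \sqrt{D}}{9}$ ($x{\left(D \right)} = - \frac{\sqrt{D + D}}{9} = - \frac{\sqrt{2 D}}{9} = - \frac{\sqrt{2} \sqrt{D}}{9}$)
$242 \left(- 4 F{\left(3 \right)} + x{\left(-2 \right)}\right) - 440 = 242 \left(- 4 \frac{3 + 3}{2 \cdot 3} - \frac{\sqrt{2} \sqrt{-2}}{9}\right) - 440 = 242 \left(- 4 \cdot \frac{1}{2} \cdot \frac{1}{3} \cdot 6 - \frac{\sqrt{2} i \sqrt{2}}{9}\right) - 440 = 242 \left(\left(-4\right) 1 - \frac{2 i}{9}\right) - 440 = 242 \left(-4 - \frac{2 i}{9}\right) - 440 = \left(-968 - \frac{484 i}{9}\right) - 440 = -1408 - \frac{484 i}{9}$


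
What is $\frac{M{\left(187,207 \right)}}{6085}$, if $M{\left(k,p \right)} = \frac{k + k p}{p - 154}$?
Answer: $\frac{38896}{322505} \approx 0.12061$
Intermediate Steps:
$M{\left(k,p \right)} = \frac{k + k p}{-154 + p}$
$\frac{M{\left(187,207 \right)}}{6085} = \frac{187 \frac{1}{-154 + 207} \left(1 + 207\right)}{6085} = 187 \cdot \frac{1}{53} \cdot 208 \cdot \frac{1}{6085} = \frac{38896}{53} \cdot \frac{1}{6085} = \frac{38896}{322505}$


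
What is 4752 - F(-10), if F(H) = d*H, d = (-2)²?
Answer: 4792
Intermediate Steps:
d = 4
F(H) = 4*H
4752 - F(-10) = 4752 - 4*(-10) = 4752 - 1*(-40) = 4752 + 40 = 4792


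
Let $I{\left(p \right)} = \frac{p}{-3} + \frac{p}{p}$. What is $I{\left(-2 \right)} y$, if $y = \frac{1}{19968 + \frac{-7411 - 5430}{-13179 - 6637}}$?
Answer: $\frac{99080}{1187096187} \approx 8.3464 \cdot 10^{-5}$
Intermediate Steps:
$I{\left(p \right)} = 1 - \frac{p}{3}$ ($I{\left(p \right)} = p \left(- \frac{1}{3}\right) + 1 = - \frac{p}{3} + 1 = 1 - \frac{p}{3}$)
$y = \frac{19816}{395698729}$ ($y = \frac{1}{19968 - \frac{12841}{-19816}} = \frac{1}{19968 - - \frac{12841}{19816}} = \frac{1}{19968 + \frac{12841}{19816}} = \frac{1}{\frac{395698729}{19816}} = \frac{19816}{395698729} \approx 5.0078 \cdot 10^{-5}$)
$I{\left(-2 \right)} y = \left(1 - - \frac{2}{3}\right) \frac{19816}{395698729} = \left(1 + \frac{2}{3}\right) \frac{19816}{395698729} = \frac{5}{3} \cdot \frac{19816}{395698729} = \frac{99080}{1187096187}$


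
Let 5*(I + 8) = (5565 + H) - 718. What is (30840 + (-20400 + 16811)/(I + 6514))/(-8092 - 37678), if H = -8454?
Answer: -178393475/264761142 ≈ -0.67379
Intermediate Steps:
I = -3647/5 (I = -8 + ((5565 - 8454) - 718)/5 = -8 + (-2889 - 718)/5 = -8 + (1/5)*(-3607) = -8 - 3607/5 = -3647/5 ≈ -729.40)
(30840 + (-20400 + 16811)/(I + 6514))/(-8092 - 37678) = (30840 + (-20400 + 16811)/(-3647/5 + 6514))/(-8092 - 37678) = (30840 - 3589/28923/5)/(-45770) = (30840 - 3589*5/28923)*(-1/45770) = (30840 - 17945/28923)*(-1/45770) = (891967375/28923)*(-1/45770) = -178393475/264761142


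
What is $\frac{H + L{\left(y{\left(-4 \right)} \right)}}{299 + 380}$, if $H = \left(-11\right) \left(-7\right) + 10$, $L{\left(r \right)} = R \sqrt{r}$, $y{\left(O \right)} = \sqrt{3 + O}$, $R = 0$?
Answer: $\frac{87}{679} \approx 0.12813$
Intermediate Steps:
$L{\left(r \right)} = 0$ ($L{\left(r \right)} = 0 \sqrt{r} = 0$)
$H = 87$ ($H = 77 + 10 = 87$)
$\frac{H + L{\left(y{\left(-4 \right)} \right)}}{299 + 380} = \frac{87 + 0}{299 + 380} = \frac{87}{679}$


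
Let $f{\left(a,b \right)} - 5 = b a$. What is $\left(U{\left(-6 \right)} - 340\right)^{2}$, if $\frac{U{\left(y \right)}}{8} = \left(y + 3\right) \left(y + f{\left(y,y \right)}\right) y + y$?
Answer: $21641104$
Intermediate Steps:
$f{\left(a,b \right)} = 5 + a b$ ($f{\left(a,b \right)} = 5 + b a = 5 + a b$)
$U{\left(y \right)} = 8 y + 8 y \left(3 + y\right) \left(5 + y + y^{2}\right)$ ($U{\left(y \right)} = 8 \left(\left(y + 3\right) \left(y + \left(5 + y y\right)\right) y + y\right) = 8 \left(\left(3 + y\right) \left(y + \left(5 + y^{2}\right)\right) y + y\right) = 8 \left(\left(3 + y\right) \left(5 + y + y^{2}\right) y + y\right) = 8 \left(y \left(3 + y\right) \left(5 + y + y^{2}\right) + y\right) = 8 \left(y + y \left(3 + y\right) \left(5 + y + y^{2}\right)\right) = 8 y + 8 y \left(3 + y\right) \left(5 + y + y^{2}\right)$)
$\left(U{\left(-6 \right)} - 340\right)^{2} = \left(8 \left(-6\right) \left(16 + \left(-6\right)^{3} + 4 \left(-6\right)^{2} + 8 \left(-6\right)\right) - 340\right)^{2} = \left(8 \left(-6\right) \left(16 - 216 + 4 \cdot 36 - 48\right) - 340\right)^{2} = \left(8 \left(-6\right) \left(16 - 216 + 144 - 48\right) - 340\right)^{2} = \left(8 \left(-6\right) \left(-104\right) - 340\right)^{2} = \left(4992 - 340\right)^{2} = 4652^{2} = 21641104$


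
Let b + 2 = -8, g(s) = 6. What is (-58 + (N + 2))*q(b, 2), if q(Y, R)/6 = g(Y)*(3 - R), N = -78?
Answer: -4824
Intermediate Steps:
b = -10 (b = -2 - 8 = -10)
q(Y, R) = 108 - 36*R (q(Y, R) = 6*(6*(3 - R)) = 6*(18 - 6*R) = 108 - 36*R)
(-58 + (N + 2))*q(b, 2) = (-58 + (-78 + 2))*(108 - 36*2) = (-58 - 76)*(108 - 72) = -134*36 = -4824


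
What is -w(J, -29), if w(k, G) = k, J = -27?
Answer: 27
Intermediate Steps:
-w(J, -29) = -1*(-27) = 27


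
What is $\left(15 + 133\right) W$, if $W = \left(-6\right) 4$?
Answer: $-3552$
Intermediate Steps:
$W = -24$
$\left(15 + 133\right) W = \left(15 + 133\right) \left(-24\right) = 148 \left(-24\right) = -3552$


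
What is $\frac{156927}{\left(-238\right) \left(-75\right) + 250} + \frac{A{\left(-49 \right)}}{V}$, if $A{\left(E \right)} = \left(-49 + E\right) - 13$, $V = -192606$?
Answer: $\frac{27833417}{3210100} \approx 8.6706$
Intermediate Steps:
$A{\left(E \right)} = -62 + E$ ($A{\left(E \right)} = \left(-49 + E\right) - 13 = -62 + E$)
$\frac{156927}{\left(-238\right) \left(-75\right) + 250} + \frac{A{\left(-49 \right)}}{V} = \frac{156927}{\left(-238\right) \left(-75\right) + 250} + \frac{-62 - 49}{-192606} = \frac{156927}{17850 + 250} - - \frac{37}{64202} = \frac{156927}{18100} + \frac{37}{64202} = 156927 \cdot \frac{1}{18100} + \frac{37}{64202} = \frac{867}{100} + \frac{37}{64202} = \frac{27833417}{3210100}$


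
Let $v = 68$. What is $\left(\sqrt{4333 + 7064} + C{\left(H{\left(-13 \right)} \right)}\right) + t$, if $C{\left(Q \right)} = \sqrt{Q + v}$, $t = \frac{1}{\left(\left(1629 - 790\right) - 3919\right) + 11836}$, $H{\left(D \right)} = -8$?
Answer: $\frac{1}{8756} + \sqrt{11397} + 2 \sqrt{15} \approx 114.5$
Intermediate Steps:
$t = \frac{1}{8756}$ ($t = \frac{1}{\left(839 - 3919\right) + 11836} = \frac{1}{-3080 + 11836} = \frac{1}{8756} \approx 0.00011421$)
$C{\left(Q \right)} = \sqrt{68 + Q}$ ($C{\left(Q \right)} = \sqrt{Q + 68} = \sqrt{68 + Q}$)
$\left(\sqrt{4333 + 7064} + C{\left(H{\left(-13 \right)} \right)}\right) + t = \left(\sqrt{4333 + 7064} + \sqrt{68 - 8}\right) + \frac{1}{8756} = \left(\sqrt{11397} + \sqrt{60}\right) + \frac{1}{8756} = \left(\sqrt{11397} + 2 \sqrt{15}\right) + \frac{1}{8756} = \frac{1}{8756} + \sqrt{11397} + 2 \sqrt{15}$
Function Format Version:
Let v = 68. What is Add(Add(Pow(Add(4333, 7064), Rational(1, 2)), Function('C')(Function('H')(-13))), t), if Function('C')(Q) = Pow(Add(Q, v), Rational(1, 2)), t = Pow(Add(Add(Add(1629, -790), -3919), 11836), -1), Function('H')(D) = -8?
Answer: Add(Rational(1, 8756), Pow(11397, Rational(1, 2)), Mul(2, Pow(15, Rational(1, 2)))) ≈ 114.50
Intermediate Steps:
t = Rational(1, 8756) (t = Pow(Add(Add(839, -3919), 11836), -1) = Pow(Add(-3080, 11836), -1) = Pow(8756, -1) = Rational(1, 8756) ≈ 0.00011421)
Function('C')(Q) = Pow(Add(68, Q), Rational(1, 2)) (Function('C')(Q) = Pow(Add(Q, 68), Rational(1, 2)) = Pow(Add(68, Q), Rational(1, 2)))
Add(Add(Pow(Add(4333, 7064), Rational(1, 2)), Function('C')(Function('H')(-13))), t) = Add(Add(Pow(Add(4333, 7064), Rational(1, 2)), Pow(Add(68, -8), Rational(1, 2))), Rational(1, 8756)) = Add(Add(Pow(11397, Rational(1, 2)), Pow(60, Rational(1, 2))), Rational(1, 8756)) = Add(Add(Pow(11397, Rational(1, 2)), Mul(2, Pow(15, Rational(1, 2)))), Rational(1, 8756)) = Add(Rational(1, 8756), Pow(11397, Rational(1, 2)), Mul(2, Pow(15, Rational(1, 2))))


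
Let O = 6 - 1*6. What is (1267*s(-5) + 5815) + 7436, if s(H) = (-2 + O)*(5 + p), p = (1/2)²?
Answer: -105/2 ≈ -52.500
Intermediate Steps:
O = 0 (O = 6 - 6 = 0)
p = ¼ (p = (½)² = ¼ ≈ 0.25000)
s(H) = -21/2 (s(H) = (-2 + 0)*(5 + ¼) = -2*21/4 = -21/2)
(1267*s(-5) + 5815) + 7436 = (1267*(-21/2) + 5815) + 7436 = (-26607/2 + 5815) + 7436 = -14977/2 + 7436 = -105/2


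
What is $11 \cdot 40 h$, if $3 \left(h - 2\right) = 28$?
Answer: $\frac{14960}{3} \approx 4986.7$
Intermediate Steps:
$h = \frac{34}{3}$ ($h = 2 + \frac{1}{3} \cdot 28 = 2 + \frac{28}{3} = \frac{34}{3} \approx 11.333$)
$11 \cdot 40 h = 11 \cdot 40 \cdot \frac{34}{3} = 440 \cdot \frac{34}{3} = \frac{14960}{3}$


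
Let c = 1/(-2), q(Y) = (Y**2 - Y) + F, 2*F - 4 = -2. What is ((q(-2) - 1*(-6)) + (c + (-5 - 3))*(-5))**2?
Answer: 12321/4 ≈ 3080.3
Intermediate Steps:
F = 1 (F = 2 + (1/2)*(-2) = 2 - 1 = 1)
q(Y) = 1 + Y**2 - Y (q(Y) = (Y**2 - Y) + 1 = 1 + Y**2 - Y)
c = -1/2 ≈ -0.50000
((q(-2) - 1*(-6)) + (c + (-5 - 3))*(-5))**2 = (((1 + (-2)**2 - 1*(-2)) - 1*(-6)) + (-1/2 + (-5 - 3))*(-5))**2 = (((1 + 4 + 2) + 6) + (-1/2 - 8)*(-5))**2 = ((7 + 6) - 17/2*(-5))**2 = (13 + 85/2)**2 = (111/2)**2 = 12321/4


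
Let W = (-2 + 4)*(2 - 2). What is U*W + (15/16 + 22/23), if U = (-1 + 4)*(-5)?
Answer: 697/368 ≈ 1.8940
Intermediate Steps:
U = -15 (U = 3*(-5) = -15)
W = 0 (W = 2*0 = 0)
U*W + (15/16 + 22/23) = -15*0 + (15/16 + 22/23) = 0 + (15*(1/16) + 22*(1/23)) = 0 + (15/16 + 22/23) = 0 + 697/368 = 697/368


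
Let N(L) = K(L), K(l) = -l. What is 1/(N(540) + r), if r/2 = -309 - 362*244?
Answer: -1/177814 ≈ -5.6239e-6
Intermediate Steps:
N(L) = -L
r = -177274 (r = 2*(-309 - 362*244) = 2*(-309 - 88328) = 2*(-88637) = -177274)
1/(N(540) + r) = 1/(-1*540 - 177274) = 1/(-540 - 177274) = 1/(-177814) = -1/177814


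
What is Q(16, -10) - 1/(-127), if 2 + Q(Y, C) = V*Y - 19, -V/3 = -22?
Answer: 131446/127 ≈ 1035.0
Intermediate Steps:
V = 66 (V = -3*(-22) = 66)
Q(Y, C) = -21 + 66*Y (Q(Y, C) = -2 + (66*Y - 19) = -2 + (-19 + 66*Y) = -21 + 66*Y)
Q(16, -10) - 1/(-127) = (-21 + 66*16) - 1/(-127) = (-21 + 1056) - 1*(-1/127) = 1035 + 1/127 = 131446/127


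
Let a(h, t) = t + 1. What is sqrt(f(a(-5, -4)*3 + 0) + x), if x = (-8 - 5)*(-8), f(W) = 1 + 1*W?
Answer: 4*sqrt(6) ≈ 9.7980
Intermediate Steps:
a(h, t) = 1 + t
f(W) = 1 + W
x = 104 (x = -13*(-8) = 104)
sqrt(f(a(-5, -4)*3 + 0) + x) = sqrt((1 + ((1 - 4)*3 + 0)) + 104) = sqrt((1 + (-3*3 + 0)) + 104) = sqrt((1 + (-9 + 0)) + 104) = sqrt((1 - 9) + 104) = sqrt(-8 + 104) = sqrt(96) = 4*sqrt(6)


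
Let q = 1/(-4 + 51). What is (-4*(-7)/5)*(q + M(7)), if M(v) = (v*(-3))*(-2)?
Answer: 11060/47 ≈ 235.32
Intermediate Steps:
q = 1/47 ≈ 0.021277
M(v) = 6*v (M(v) = -3*v*(-2) = 6*v)
(-4*(-7)/5)*(q + M(7)) = (-4*(-7)/5)*(1/47 + 6*7) = (28*(⅕))*(1/47 + 42) = (28/5)*(1975/47) = 11060/47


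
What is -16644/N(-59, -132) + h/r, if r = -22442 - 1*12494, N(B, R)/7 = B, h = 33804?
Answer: 141878433/3607142 ≈ 39.333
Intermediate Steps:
N(B, R) = 7*B
r = -34936 (r = -22442 - 12494 = -34936)
-16644/N(-59, -132) + h/r = -16644/(7*(-59)) + 33804/(-34936) = -16644/(-413) + 33804*(-1/34936) = -16644*(-1/413) - 8451/8734 = 16644/413 - 8451/8734 = 141878433/3607142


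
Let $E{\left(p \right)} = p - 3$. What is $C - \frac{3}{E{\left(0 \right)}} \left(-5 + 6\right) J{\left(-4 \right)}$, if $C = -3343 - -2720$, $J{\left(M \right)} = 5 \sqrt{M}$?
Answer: $- 6230 i \approx - 6230.0 i$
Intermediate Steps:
$E{\left(p \right)} = -3 + p$
$C = -623$ ($C = -3343 + 2720 = -623$)
$C - \frac{3}{E{\left(0 \right)}} \left(-5 + 6\right) J{\left(-4 \right)} = - 623 - \frac{3}{-3 + 0} \left(-5 + 6\right) 5 \sqrt{-4} = - 623 - \frac{3}{-3} \cdot 1 \cdot 5 \cdot 2 i = - 623 \left(-3\right) \left(- \frac{1}{3}\right) 1 \cdot 10 i = - 623 \cdot 1 \cdot 1 \cdot 10 i = - 623 \cdot 1 \cdot 10 i = - 623 \cdot 10 i = - 6230 i$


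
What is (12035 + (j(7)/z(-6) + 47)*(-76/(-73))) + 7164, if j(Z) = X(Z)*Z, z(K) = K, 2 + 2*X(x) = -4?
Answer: 1405365/73 ≈ 19252.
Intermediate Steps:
X(x) = -3 (X(x) = -1 + (1/2)*(-4) = -1 - 2 = -3)
j(Z) = -3*Z
(12035 + (j(7)/z(-6) + 47)*(-76/(-73))) + 7164 = (12035 + (-3*7/(-6) + 47)*(-76/(-73))) + 7164 = (12035 + (-21*(-1/6) + 47)*(-76*(-1/73))) + 7164 = (12035 + (7/2 + 47)*(76/73)) + 7164 = (12035 + (101/2)*(76/73)) + 7164 = (12035 + 3838/73) + 7164 = 882393/73 + 7164 = 1405365/73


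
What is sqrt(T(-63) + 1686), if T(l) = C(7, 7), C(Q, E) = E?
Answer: sqrt(1693) ≈ 41.146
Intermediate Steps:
T(l) = 7
sqrt(T(-63) + 1686) = sqrt(7 + 1686) = sqrt(1693)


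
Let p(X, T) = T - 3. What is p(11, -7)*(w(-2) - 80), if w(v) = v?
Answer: 820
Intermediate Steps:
p(X, T) = -3 + T
p(11, -7)*(w(-2) - 80) = (-3 - 7)*(-2 - 80) = -10*(-82) = 820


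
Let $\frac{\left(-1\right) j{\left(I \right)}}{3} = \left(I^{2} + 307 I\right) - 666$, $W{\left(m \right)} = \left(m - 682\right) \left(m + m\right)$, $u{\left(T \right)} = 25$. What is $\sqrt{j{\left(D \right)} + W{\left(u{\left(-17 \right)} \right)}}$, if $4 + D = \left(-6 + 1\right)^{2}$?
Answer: $18 i \sqrt{159} \approx 226.97 i$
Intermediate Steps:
$D = 21$ ($D = -4 + \left(-6 + 1\right)^{2} = -4 + \left(-5\right)^{2} = -4 + 25 = 21$)
$W{\left(m \right)} = 2 m \left(-682 + m\right)$ ($W{\left(m \right)} = \left(-682 + m\right) 2 m = 2 m \left(-682 + m\right)$)
$j{\left(I \right)} = 1998 - 921 I - 3 I^{2}$ ($j{\left(I \right)} = - 3 \left(\left(I^{2} + 307 I\right) - 666\right) = - 3 \left(-666 + I^{2} + 307 I\right) = 1998 - 921 I - 3 I^{2}$)
$\sqrt{j{\left(D \right)} + W{\left(u{\left(-17 \right)} \right)}} = \sqrt{\left(1998 - 19341 - 3 \cdot 21^{2}\right) + 2 \cdot 25 \left(-682 + 25\right)} = \sqrt{\left(1998 - 19341 - 1323\right) + 2 \cdot 25 \left(-657\right)} = \sqrt{\left(1998 - 19341 - 1323\right) - 32850} = \sqrt{-18666 - 32850} = \sqrt{-51516} = 18 i \sqrt{159}$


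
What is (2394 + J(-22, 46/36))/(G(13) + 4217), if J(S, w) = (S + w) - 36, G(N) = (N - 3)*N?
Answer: 42071/78246 ≈ 0.53768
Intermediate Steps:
G(N) = N*(-3 + N) (G(N) = (-3 + N)*N = N*(-3 + N))
J(S, w) = -36 + S + w
(2394 + J(-22, 46/36))/(G(13) + 4217) = (2394 + (-36 - 22 + 46/36))/(13*(-3 + 13) + 4217) = (2394 + (-36 - 22 + 46*(1/36)))/(13*10 + 4217) = (2394 + (-36 - 22 + 23/18))/(130 + 4217) = (2394 - 1021/18)/4347 = (42071/18)*(1/4347) = 42071/78246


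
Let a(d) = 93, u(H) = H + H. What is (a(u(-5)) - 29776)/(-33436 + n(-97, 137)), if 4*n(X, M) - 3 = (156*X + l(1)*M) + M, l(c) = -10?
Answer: 59366/75053 ≈ 0.79099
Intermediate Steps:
u(H) = 2*H
n(X, M) = ¾ + 39*X - 9*M/4 (n(X, M) = ¾ + ((156*X - 10*M) + M)/4 = ¾ + ((-10*M + 156*X) + M)/4 = ¾ + (-9*M + 156*X)/4 = ¾ + (39*X - 9*M/4) = ¾ + 39*X - 9*M/4)
(a(u(-5)) - 29776)/(-33436 + n(-97, 137)) = (93 - 29776)/(-33436 + (¾ + 39*(-97) - 9/4*137)) = -29683/(-33436 + (¾ - 3783 - 1233/4)) = -29683/(-33436 - 8181/2) = -29683/(-75053/2) = -29683*(-2/75053) = 59366/75053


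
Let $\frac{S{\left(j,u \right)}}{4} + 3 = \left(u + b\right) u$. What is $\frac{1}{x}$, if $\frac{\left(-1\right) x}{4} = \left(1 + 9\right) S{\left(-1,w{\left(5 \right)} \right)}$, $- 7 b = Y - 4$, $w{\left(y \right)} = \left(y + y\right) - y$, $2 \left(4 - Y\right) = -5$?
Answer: $- \frac{7}{22640} \approx -0.00030919$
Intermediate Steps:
$Y = \frac{13}{2}$ ($Y = 4 - - \frac{5}{2} = 4 + \frac{5}{2} = \frac{13}{2} \approx 6.5$)
$w{\left(y \right)} = y$ ($w{\left(y \right)} = 2 y - y = y$)
$b = - \frac{5}{14}$ ($b = - \frac{\frac{13}{2} - 4}{7} = \left(- \frac{1}{7}\right) \frac{5}{2} = - \frac{5}{14} \approx -0.35714$)
$S{\left(j,u \right)} = -12 + 4 u \left(- \frac{5}{14} + u\right)$ ($S{\left(j,u \right)} = -12 + 4 \left(u - \frac{5}{14}\right) u = -12 + 4 \left(- \frac{5}{14} + u\right) u = -12 + 4 u \left(- \frac{5}{14} + u\right)$)
$x = - \frac{22640}{7}$ ($x = - 4 \left(1 + 9\right) \left(-12 + 4 \cdot 5^{2} - \frac{50}{7}\right) = - 4 \cdot 10 \left(-12 + 4 \cdot 25 - \frac{50}{7}\right) = - 4 \cdot 10 \left(-12 + 100 - \frac{50}{7}\right) = - 4 \cdot 10 \cdot \frac{566}{7} = \left(-4\right) \frac{5660}{7} = - \frac{22640}{7} \approx -3234.3$)
$\frac{1}{x} = \frac{1}{- \frac{22640}{7}} = - \frac{7}{22640}$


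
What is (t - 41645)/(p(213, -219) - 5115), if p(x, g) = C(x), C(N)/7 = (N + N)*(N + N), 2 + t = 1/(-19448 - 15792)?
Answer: -489213427/14862082360 ≈ -0.032917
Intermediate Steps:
t = -70481/35240 (t = -2 + 1/(-19448 - 15792) = -2 + 1/(-35240) = -2 - 1/35240 = -70481/35240 ≈ -2.0000)
C(N) = 28*N**2 (C(N) = 7*((N + N)*(N + N)) = 7*((2*N)*(2*N)) = 7*(4*N**2) = 28*N**2)
p(x, g) = 28*x**2
(t - 41645)/(p(213, -219) - 5115) = (-70481/35240 - 41645)/(28*213**2 - 5115) = -1467640281/(35240*(28*45369 - 5115)) = -1467640281/(35240*(1270332 - 5115)) = -1467640281/35240/1265217 = -1467640281/35240*1/1265217 = -489213427/14862082360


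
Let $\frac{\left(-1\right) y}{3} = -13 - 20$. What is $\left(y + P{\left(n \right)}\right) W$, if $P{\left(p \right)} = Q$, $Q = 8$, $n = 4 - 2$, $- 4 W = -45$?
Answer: $\frac{4815}{4} \approx 1203.8$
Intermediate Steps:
$W = \frac{45}{4}$ ($W = \left(- \frac{1}{4}\right) \left(-45\right) = \frac{45}{4} \approx 11.25$)
$n = 2$
$P{\left(p \right)} = 8$
$y = 99$ ($y = - 3 \left(-13 - 20\right) = \left(-3\right) \left(-33\right) = 99$)
$\left(y + P{\left(n \right)}\right) W = \left(99 + 8\right) \frac{45}{4} = 107 \cdot \frac{45}{4} = \frac{4815}{4}$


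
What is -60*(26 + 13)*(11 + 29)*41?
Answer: -3837600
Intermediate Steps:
-60*(26 + 13)*(11 + 29)*41 = -2340*40*41 = -60*1560*41 = -93600*41 = -3837600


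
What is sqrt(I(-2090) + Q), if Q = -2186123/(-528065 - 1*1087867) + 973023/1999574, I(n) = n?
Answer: 13*I*sqrt(895851056891479969706641)/269264634414 ≈ 45.696*I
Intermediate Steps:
Q = 2971826857019/1615587806484 (Q = -2186123/(-528065 - 1087867) + 973023*(1/1999574) = -2186123/(-1615932) + 973023/1999574 = -2186123*(-1/1615932) + 973023/1999574 = 2186123/1615932 + 973023/1999574 = 2971826857019/1615587806484 ≈ 1.8395)
sqrt(I(-2090) + Q) = sqrt(-2090 + 2971826857019/1615587806484) = sqrt(-3373606688694541/1615587806484) = 13*I*sqrt(895851056891479969706641)/269264634414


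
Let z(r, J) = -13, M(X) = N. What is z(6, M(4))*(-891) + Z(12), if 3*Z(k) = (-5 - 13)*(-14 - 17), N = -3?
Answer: 11769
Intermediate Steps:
M(X) = -3
Z(k) = 186 (Z(k) = ((-5 - 13)*(-14 - 17))/3 = (-18*(-31))/3 = (⅓)*558 = 186)
z(6, M(4))*(-891) + Z(12) = -13*(-891) + 186 = 11583 + 186 = 11769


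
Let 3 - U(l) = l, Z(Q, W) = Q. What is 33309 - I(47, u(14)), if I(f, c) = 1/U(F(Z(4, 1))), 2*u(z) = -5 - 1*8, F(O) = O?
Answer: 33310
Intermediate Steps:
U(l) = 3 - l
u(z) = -13/2 (u(z) = (-5 - 1*8)/2 = (-5 - 8)/2 = (1/2)*(-13) = -13/2)
I(f, c) = -1 (I(f, c) = 1/(3 - 1*4) = 1/(3 - 4) = 1/(-1) = -1)
33309 - I(47, u(14)) = 33309 - 1*(-1) = 33309 + 1 = 33310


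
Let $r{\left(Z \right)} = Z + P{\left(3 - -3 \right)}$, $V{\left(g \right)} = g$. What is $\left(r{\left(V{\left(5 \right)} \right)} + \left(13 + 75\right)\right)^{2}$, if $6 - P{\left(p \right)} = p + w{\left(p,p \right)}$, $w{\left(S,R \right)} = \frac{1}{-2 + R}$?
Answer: $\frac{137641}{16} \approx 8602.6$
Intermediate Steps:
$P{\left(p \right)} = 6 - p - \frac{1}{-2 + p}$ ($P{\left(p \right)} = 6 - \left(p + \frac{1}{-2 + p}\right) = 6 - p - \frac{1}{-2 + p}$)
$r{\left(Z \right)} = - \frac{1}{4} + Z$ ($r{\left(Z \right)} = Z + \frac{-1 + \left(-2 + \left(3 - -3\right)\right) \left(6 - \left(3 - -3\right)\right)}{-2 + \left(3 - -3\right)} = Z + \frac{-1 + \left(-2 + \left(3 + 3\right)\right) \left(6 - \left(3 + 3\right)\right)}{-2 + \left(3 + 3\right)} = Z + \frac{-1 + \left(-2 + 6\right) \left(6 - 6\right)}{-2 + 6} = Z + \frac{-1 + 4 \left(6 - 6\right)}{4} = Z + \frac{-1 + 4 \cdot 0}{4} = Z + \frac{-1 + 0}{4} = Z + \frac{1}{4} \left(-1\right) = Z - \frac{1}{4} = - \frac{1}{4} + Z$)
$\left(r{\left(V{\left(5 \right)} \right)} + \left(13 + 75\right)\right)^{2} = \left(\left(- \frac{1}{4} + 5\right) + \left(13 + 75\right)\right)^{2} = \left(\frac{19}{4} + 88\right)^{2} = \left(\frac{371}{4}\right)^{2} = \frac{137641}{16}$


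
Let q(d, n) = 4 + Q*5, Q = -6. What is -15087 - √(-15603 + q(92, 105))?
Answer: -15087 - I*√15629 ≈ -15087.0 - 125.02*I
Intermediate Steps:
q(d, n) = -26 (q(d, n) = 4 - 6*5 = 4 - 30 = -26)
-15087 - √(-15603 + q(92, 105)) = -15087 - √(-15603 - 26) = -15087 - √(-15629) = -15087 - I*√15629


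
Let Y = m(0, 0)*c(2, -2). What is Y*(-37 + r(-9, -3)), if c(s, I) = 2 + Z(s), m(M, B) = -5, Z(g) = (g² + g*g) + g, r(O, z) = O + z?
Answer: 2940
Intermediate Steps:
Z(g) = g + 2*g² (Z(g) = (g² + g²) + g = 2*g² + g = g + 2*g²)
c(s, I) = 2 + s*(1 + 2*s)
Y = -60 (Y = -5*(2 + 2*(1 + 2*2)) = -5*(2 + 2*(1 + 4)) = -5*(2 + 2*5) = -5*(2 + 10) = -5*12 = -60)
Y*(-37 + r(-9, -3)) = -60*(-37 + (-9 - 3)) = -60*(-37 - 12) = -60*(-49) = 2940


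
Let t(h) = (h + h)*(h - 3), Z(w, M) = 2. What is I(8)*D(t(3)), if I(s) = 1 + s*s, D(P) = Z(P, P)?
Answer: 130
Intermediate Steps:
t(h) = 2*h*(-3 + h) (t(h) = (2*h)*(-3 + h) = 2*h*(-3 + h))
D(P) = 2
I(s) = 1 + s**2
I(8)*D(t(3)) = (1 + 8**2)*2 = (1 + 64)*2 = 65*2 = 130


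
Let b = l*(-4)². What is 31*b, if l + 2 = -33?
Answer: -17360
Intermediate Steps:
l = -35 (l = -2 - 33 = -35)
b = -560 (b = -35*(-4)² = -35*16 = -560)
31*b = 31*(-560) = -17360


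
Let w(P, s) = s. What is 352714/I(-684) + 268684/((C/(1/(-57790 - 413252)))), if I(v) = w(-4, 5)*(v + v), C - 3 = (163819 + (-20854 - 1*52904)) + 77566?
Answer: -1190195343155/23080840596 ≈ -51.566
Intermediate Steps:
C = 167630 (C = 3 + ((163819 + (-20854 - 1*52904)) + 77566) = 3 + ((163819 + (-20854 - 52904)) + 77566) = 3 + ((163819 - 73758) + 77566) = 3 + (90061 + 77566) = 3 + 167627 = 167630)
I(v) = 10*v (I(v) = 5*(v + v) = 5*(2*v) = 10*v)
352714/I(-684) + 268684/((C/(1/(-57790 - 413252)))) = 352714/((10*(-684))) + 268684/((167630/(1/(-57790 - 413252)))) = 352714/(-6840) + 268684/((167630/(1/(-471042)))) = 352714*(-1/6840) + 268684/((167630/(-1/471042))) = -176357/3420 + 268684/((167630*(-471042))) = -176357/3420 + 268684/(-78960770460) = -176357/3420 + 268684*(-1/78960770460) = -176357/3420 - 5167/1518476355 = -1190195343155/23080840596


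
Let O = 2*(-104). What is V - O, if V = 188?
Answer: 396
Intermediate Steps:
O = -208
V - O = 188 - 1*(-208) = 188 + 208 = 396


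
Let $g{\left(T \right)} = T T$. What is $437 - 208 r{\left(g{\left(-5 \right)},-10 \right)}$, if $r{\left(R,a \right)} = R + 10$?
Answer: $-6843$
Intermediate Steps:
$g{\left(T \right)} = T^{2}$
$r{\left(R,a \right)} = 10 + R$
$437 - 208 r{\left(g{\left(-5 \right)},-10 \right)} = 437 - 208 \left(10 + \left(-5\right)^{2}\right) = 437 - 208 \left(10 + 25\right) = 437 - 7280 = -6843$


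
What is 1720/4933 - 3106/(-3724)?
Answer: 10863589/9185246 ≈ 1.1827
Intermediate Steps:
1720/4933 - 3106/(-3724) = 1720*(1/4933) - 3106*(-1/3724) = 1720/4933 + 1553/1862 = 10863589/9185246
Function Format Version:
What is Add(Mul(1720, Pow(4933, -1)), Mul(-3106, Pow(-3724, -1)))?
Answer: Rational(10863589, 9185246) ≈ 1.1827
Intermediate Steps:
Add(Mul(1720, Pow(4933, -1)), Mul(-3106, Pow(-3724, -1))) = Add(Mul(1720, Rational(1, 4933)), Mul(-3106, Rational(-1, 3724))) = Add(Rational(1720, 4933), Rational(1553, 1862)) = Rational(10863589, 9185246)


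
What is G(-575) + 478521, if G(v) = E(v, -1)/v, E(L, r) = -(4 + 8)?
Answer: 275149587/575 ≈ 4.7852e+5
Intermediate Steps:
E(L, r) = -12 (E(L, r) = -1*12 = -12)
G(v) = -12/v
G(-575) + 478521 = -12/(-575) + 478521 = -12*(-1/575) + 478521 = 12/575 + 478521 = 275149587/575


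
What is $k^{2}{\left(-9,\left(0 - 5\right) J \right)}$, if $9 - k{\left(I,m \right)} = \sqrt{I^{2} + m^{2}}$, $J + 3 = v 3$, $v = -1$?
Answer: $1062 - 54 \sqrt{109} \approx 498.22$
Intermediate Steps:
$J = -6$ ($J = -3 - 3 = -6$)
$k{\left(I,m \right)} = 9 - \sqrt{I^{2} + m^{2}}$
$k^{2}{\left(-9,\left(0 - 5\right) J \right)} = \left(9 - \sqrt{\left(-9\right)^{2} + \left(\left(0 - 5\right) \left(-6\right)\right)^{2}}\right)^{2} = \left(9 - \sqrt{81 + \left(\left(-5\right) \left(-6\right)\right)^{2}}\right)^{2} = \left(9 - \sqrt{81 + 30^{2}}\right)^{2} = \left(9 - \sqrt{81 + 900}\right)^{2} = \left(9 - \sqrt{981}\right)^{2} = \left(9 - 3 \sqrt{109}\right)^{2}$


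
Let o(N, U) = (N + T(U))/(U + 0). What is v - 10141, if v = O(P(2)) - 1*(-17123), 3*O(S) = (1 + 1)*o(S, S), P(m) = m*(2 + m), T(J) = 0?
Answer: 20948/3 ≈ 6982.7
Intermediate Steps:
o(N, U) = N/U (o(N, U) = (N + 0)/(U + 0) = N/U)
O(S) = ⅔ (O(S) = ((1 + 1)*(S/S))/3 = (2*1)/3 = (⅓)*2 = ⅔)
v = 51371/3 (v = ⅔ - 1*(-17123) = ⅔ + 17123 = 51371/3 ≈ 17124.)
v - 10141 = 51371/3 - 10141 = 20948/3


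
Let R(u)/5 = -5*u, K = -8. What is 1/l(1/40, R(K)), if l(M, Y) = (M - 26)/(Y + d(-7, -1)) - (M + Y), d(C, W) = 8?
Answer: -8320/1665247 ≈ -0.0049963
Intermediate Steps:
R(u) = -25*u (R(u) = 5*(-5*u) = -25*u)
l(M, Y) = -M - Y + (-26 + M)/(8 + Y) (l(M, Y) = (M - 26)/(Y + 8) - (M + Y) = (-26 + M)/(8 + Y) + (-M - Y) = -M - Y + (-26 + M)/(8 + Y))
1/l(1/40, R(K)) = 1/((-26 - (-25*(-8))² - (-200)*(-8) - 7/40 - 1*(-25*(-8))/40)/(8 - 25*(-8))) = 1/((-26 - 1*200² - 8*200 - 7*1/40 - 1*1/40*200)/(8 + 200)) = 1/((-26 - 1*40000 - 1600 - 7/40 - 5)/208) = 1/((-26 - 40000 - 1600 - 7/40 - 5)/208) = 1/((1/208)*(-1665247/40)) = 1/(-1665247/8320) = -8320/1665247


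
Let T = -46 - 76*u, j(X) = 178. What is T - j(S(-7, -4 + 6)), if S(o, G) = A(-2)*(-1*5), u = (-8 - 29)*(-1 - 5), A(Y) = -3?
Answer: -17096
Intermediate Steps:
u = 222 (u = -37*(-6) = 222)
S(o, G) = 15 (S(o, G) = -(-3)*5 = -3*(-5) = 15)
T = -16918 (T = -46 - 76*222 = -46 - 16872 = -16918)
T - j(S(-7, -4 + 6)) = -16918 - 1*178 = -16918 - 178 = -17096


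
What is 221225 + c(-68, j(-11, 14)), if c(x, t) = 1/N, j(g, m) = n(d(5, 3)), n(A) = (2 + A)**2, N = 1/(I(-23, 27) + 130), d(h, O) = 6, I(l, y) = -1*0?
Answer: 221355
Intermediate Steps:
I(l, y) = 0
N = 1/130 (N = 1/(0 + 130) = 1/130 ≈ 0.0076923)
j(g, m) = 64 (j(g, m) = (2 + 6)**2 = 8**2 = 64)
c(x, t) = 130 (c(x, t) = 1/(1/130) = 130)
221225 + c(-68, j(-11, 14)) = 221225 + 130 = 221355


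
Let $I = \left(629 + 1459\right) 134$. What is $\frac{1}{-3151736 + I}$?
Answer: $- \frac{1}{2871944} \approx -3.482 \cdot 10^{-7}$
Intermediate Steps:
$I = 279792$ ($I = 2088 \cdot 134 = 279792$)
$\frac{1}{-3151736 + I} = \frac{1}{-3151736 + 279792} = \frac{1}{-2871944} = - \frac{1}{2871944}$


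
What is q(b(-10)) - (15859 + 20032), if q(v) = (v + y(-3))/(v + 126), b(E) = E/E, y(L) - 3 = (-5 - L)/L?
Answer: -13674457/381 ≈ -35891.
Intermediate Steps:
y(L) = 3 + (-5 - L)/L
b(E) = 1
q(v) = (11/3 + v)/(126 + v) (q(v) = (v + (2 - 5/(-3)))/(v + 126) = (v + (2 - 5*(-⅓)))/(126 + v) = (v + (2 + 5/3))/(126 + v) = (v + 11/3)/(126 + v) = (11/3 + v)/(126 + v))
q(b(-10)) - (15859 + 20032) = (11/3 + 1)/(126 + 1) - (15859 + 20032) = (14/3)/127 - 1*35891 = (1/127)*(14/3) - 35891 = 14/381 - 35891 = -13674457/381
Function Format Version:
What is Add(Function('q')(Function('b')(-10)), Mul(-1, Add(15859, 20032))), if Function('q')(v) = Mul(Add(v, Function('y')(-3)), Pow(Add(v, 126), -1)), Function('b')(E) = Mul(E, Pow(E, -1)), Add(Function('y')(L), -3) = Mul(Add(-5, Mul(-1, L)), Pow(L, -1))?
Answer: Rational(-13674457, 381) ≈ -35891.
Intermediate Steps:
Function('y')(L) = Add(3, Mul(Pow(L, -1), Add(-5, Mul(-1, L)))) (Function('y')(L) = Add(3, Mul(Add(-5, Mul(-1, L)), Pow(L, -1))) = Add(3, Mul(Pow(L, -1), Add(-5, Mul(-1, L)))))
Function('b')(E) = 1
Function('q')(v) = Mul(Pow(Add(126, v), -1), Add(Rational(11, 3), v)) (Function('q')(v) = Mul(Add(v, Add(2, Mul(-5, Pow(-3, -1)))), Pow(Add(v, 126), -1)) = Mul(Add(v, Add(2, Mul(-5, Rational(-1, 3)))), Pow(Add(126, v), -1)) = Mul(Add(v, Add(2, Rational(5, 3))), Pow(Add(126, v), -1)) = Mul(Add(v, Rational(11, 3)), Pow(Add(126, v), -1)) = Mul(Add(Rational(11, 3), v), Pow(Add(126, v), -1)) = Mul(Pow(Add(126, v), -1), Add(Rational(11, 3), v)))
Add(Function('q')(Function('b')(-10)), Mul(-1, Add(15859, 20032))) = Add(Mul(Pow(Add(126, 1), -1), Add(Rational(11, 3), 1)), Mul(-1, Add(15859, 20032))) = Add(Mul(Pow(127, -1), Rational(14, 3)), Mul(-1, 35891)) = Add(Mul(Rational(1, 127), Rational(14, 3)), -35891) = Add(Rational(14, 381), -35891) = Rational(-13674457, 381)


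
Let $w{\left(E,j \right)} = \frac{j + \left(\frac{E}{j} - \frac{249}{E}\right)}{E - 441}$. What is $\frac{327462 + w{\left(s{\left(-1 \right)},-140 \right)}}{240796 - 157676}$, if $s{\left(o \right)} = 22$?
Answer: $\frac{3301536928}{838031425} \approx 3.9396$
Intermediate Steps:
$w{\left(E,j \right)} = \frac{j - \frac{249}{E} + \frac{E}{j}}{-441 + E}$ ($w{\left(E,j \right)} = \frac{j + \left(- \frac{249}{E} + \frac{E}{j}\right)}{-441 + E} = \frac{j - \frac{249}{E} + \frac{E}{j}}{-441 + E}$)
$\frac{327462 + w{\left(s{\left(-1 \right)},-140 \right)}}{240796 - 157676} = \frac{327462 + \frac{22^{2} - -34860 + 22 \left(-140\right)^{2}}{22 \left(-140\right) \left(-441 + 22\right)}}{240796 - 157676} = \frac{327462 + \frac{1}{22} \left(- \frac{1}{140}\right) \frac{1}{-419} \left(484 + 34860 + 22 \cdot 19600\right)}{83120} = \left(327462 + \frac{1}{22} \left(- \frac{1}{140}\right) \left(- \frac{1}{419}\right) \left(484 + 34860 + 431200\right)\right) \frac{1}{83120} = \left(327462 + \frac{1}{22} \left(- \frac{1}{140}\right) \left(- \frac{1}{419}\right) 466544\right) \frac{1}{83120} = \left(327462 + \frac{58318}{161315}\right) \frac{1}{83120} = \frac{52824590848}{161315} \cdot \frac{1}{83120} = \frac{3301536928}{838031425}$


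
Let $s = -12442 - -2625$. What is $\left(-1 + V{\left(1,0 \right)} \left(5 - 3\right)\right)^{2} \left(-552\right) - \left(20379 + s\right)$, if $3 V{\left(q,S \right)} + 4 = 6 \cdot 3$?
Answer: $- \frac{146686}{3} \approx -48895.0$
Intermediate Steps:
$V{\left(q,S \right)} = \frac{14}{3}$ ($V{\left(q,S \right)} = - \frac{4}{3} + \frac{6 \cdot 3}{3} = - \frac{4}{3} + \frac{1}{3} \cdot 18 = - \frac{4}{3} + 6 = \frac{14}{3}$)
$s = -9817$ ($s = -12442 + 2625 = -9817$)
$\left(-1 + V{\left(1,0 \right)} \left(5 - 3\right)\right)^{2} \left(-552\right) - \left(20379 + s\right) = \left(-1 + \frac{14 \left(5 - 3\right)}{3}\right)^{2} \left(-552\right) - 10562 = \left(-1 + \frac{14}{3} \cdot 2\right)^{2} \left(-552\right) + \left(-20379 + 9817\right) = \left(-1 + \frac{28}{3}\right)^{2} \left(-552\right) - 10562 = \left(\frac{25}{3}\right)^{2} \left(-552\right) - 10562 = \frac{625}{9} \left(-552\right) - 10562 = - \frac{115000}{3} - 10562 = - \frac{146686}{3}$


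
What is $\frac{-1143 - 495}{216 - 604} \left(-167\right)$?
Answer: $- \frac{136773}{194} \approx -705.02$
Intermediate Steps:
$\frac{-1143 - 495}{216 - 604} \left(-167\right) = - \frac{1638}{-388} \left(-167\right) = \left(-1638\right) \left(- \frac{1}{388}\right) \left(-167\right) = \frac{819}{194} \left(-167\right) = - \frac{136773}{194}$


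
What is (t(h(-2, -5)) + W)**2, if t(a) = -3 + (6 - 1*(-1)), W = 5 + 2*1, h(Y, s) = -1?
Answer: 121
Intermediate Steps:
W = 7 (W = 5 + 2 = 7)
t(a) = 4 (t(a) = -3 + (6 + 1) = -3 + 7 = 4)
(t(h(-2, -5)) + W)**2 = (4 + 7)**2 = 11**2 = 121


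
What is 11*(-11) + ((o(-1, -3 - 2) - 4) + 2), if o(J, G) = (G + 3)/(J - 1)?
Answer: -122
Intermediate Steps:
o(J, G) = (3 + G)/(-1 + J)
11*(-11) + ((o(-1, -3 - 2) - 4) + 2) = 11*(-11) + (((3 + (-3 - 2))/(-1 - 1) - 4) + 2) = -121 + (((3 - 5)/(-2) - 4) + 2) = -121 + ((-½*(-2) - 4) + 2) = -121 + ((1 - 4) + 2) = -121 + (-3 + 2) = -121 - 1 = -122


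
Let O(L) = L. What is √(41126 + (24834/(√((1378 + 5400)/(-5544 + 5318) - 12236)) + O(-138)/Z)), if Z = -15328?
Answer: √(32227546767535071932627 - 14040296115445792*I*√156624441)/885228404 ≈ 202.8 - 0.55285*I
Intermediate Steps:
√(41126 + (24834/(√((1378 + 5400)/(-5544 + 5318) - 12236)) + O(-138)/Z)) = √(41126 + (24834/(√((1378 + 5400)/(-5544 + 5318) - 12236)) - 138/(-15328))) = √(41126 + (24834/(√(6778/(-226) - 12236)) - 138*(-1/15328))) = √(41126 + (24834/(√(6778*(-1/226) - 12236)) + 69/7664)) = √(41126 + (24834/(√(-3389/113 - 12236)) + 69/7664)) = √(41126 + (24834/(√(-1386057/113)) + 69/7664)) = √(41126 + (24834/((I*√156624441/113)) + 69/7664)) = √(41126 + (24834*(-I*√156624441/1386057) + 69/7664)) = √(41126 + (-8278*I*√156624441/462019 + 69/7664)) = √(41126 + (69/7664 - 8278*I*√156624441/462019)) = √(315189733/7664 - 8278*I*√156624441/462019)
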